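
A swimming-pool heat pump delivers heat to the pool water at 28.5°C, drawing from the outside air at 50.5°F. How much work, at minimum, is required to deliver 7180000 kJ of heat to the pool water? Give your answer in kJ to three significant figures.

434000 kJ

In absolute terms T_C = 283.43 K and T_H = 301.65 K, so ΔT = 18.22 K.
The reversible limit is COP_HP = T_H/ΔT = 16.55, so W_min = Q_H/COP = Q_H·ΔT/T_H.
W_min = 7180000 × 18.22/301.65 = 433700 kJ.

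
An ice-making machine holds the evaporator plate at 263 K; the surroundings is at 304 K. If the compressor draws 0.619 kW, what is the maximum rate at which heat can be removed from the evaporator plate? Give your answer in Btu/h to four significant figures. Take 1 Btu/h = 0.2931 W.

13550 Btu/h

The reservoir spacing is ΔT = 304 − 263 = 41.00 K.
COP_Carnot = T_C/ΔT = 263.00/41.00 = 6.415.
Q̇_max = COP_Carnot × Ẇ = 6.415 × 0.6190 kW = 3.971 kW = 13550 Btu/h.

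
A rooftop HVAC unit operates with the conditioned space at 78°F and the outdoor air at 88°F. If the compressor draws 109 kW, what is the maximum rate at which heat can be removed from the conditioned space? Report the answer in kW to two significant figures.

5900 kW

In absolute terms T_C = 298.71 K and T_H = 304.26 K, so ΔT = 5.556 K.
COP_Carnot = T_C/ΔT = 298.71/5.556 = 53.77.
Q̇_max = COP_Carnot × Ẇ = 53.77 × 109.0 kW = 5861 kW.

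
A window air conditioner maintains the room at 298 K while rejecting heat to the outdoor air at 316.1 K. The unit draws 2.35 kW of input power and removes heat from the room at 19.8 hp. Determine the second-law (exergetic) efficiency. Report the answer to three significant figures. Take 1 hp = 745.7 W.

0.382

Converting, Q̇_C = 19.80 hp = 14.76 kW, so COP_actual = Q̇_C/Ẇ = 14.76/2.350 = 6.283.
The reservoir spacing is ΔT = 316.1 − 298 = 18.10 K.
COP_Carnot = T_C/ΔT = 298.00/18.10 = 16.46.
η_II = COP_actual/COP_Carnot = 6.283/16.46 = 0.3816.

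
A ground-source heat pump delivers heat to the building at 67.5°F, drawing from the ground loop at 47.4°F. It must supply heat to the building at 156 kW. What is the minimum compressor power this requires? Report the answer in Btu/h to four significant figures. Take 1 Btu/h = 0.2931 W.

In absolute terms T_C = 281.71 K and T_H = 292.87 K, so ΔT = 11.17 K.
COP_Carnot = T_H/ΔT = 292.87/11.17 = 26.23.
Ẇ_min = Q̇/COP_Carnot = 156.0/26.23 = 5.948 kW = 20290 Btu/h.

20290 Btu/h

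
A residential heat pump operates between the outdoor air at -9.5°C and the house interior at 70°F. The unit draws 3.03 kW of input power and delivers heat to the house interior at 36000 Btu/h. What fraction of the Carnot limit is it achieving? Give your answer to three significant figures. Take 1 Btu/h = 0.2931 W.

0.362

Converting, Q̇_H = 36000 Btu/h = 10.55 kW, so COP_actual = Q̇_H/Ẇ = 10.55/3.030 = 3.482.
In absolute terms T_C = 263.65 K and T_H = 294.26 K, so ΔT = 30.61 K.
COP_Carnot = T_H/ΔT = 294.26/30.61 = 9.613.
η_II = COP_actual/COP_Carnot = 3.482/9.613 = 0.3623.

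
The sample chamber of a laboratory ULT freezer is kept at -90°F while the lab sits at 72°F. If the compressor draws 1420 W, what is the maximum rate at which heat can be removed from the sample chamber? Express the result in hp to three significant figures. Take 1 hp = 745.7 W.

In absolute terms T_C = 205.37 K and T_H = 295.37 K, so ΔT = 90.00 K.
COP_Carnot = T_C/ΔT = 205.37/90.00 = 2.282.
Q̇_max = COP_Carnot × Ẇ = 2.282 × 1420 W = 3240 W = 4.345 hp.

4.35 hp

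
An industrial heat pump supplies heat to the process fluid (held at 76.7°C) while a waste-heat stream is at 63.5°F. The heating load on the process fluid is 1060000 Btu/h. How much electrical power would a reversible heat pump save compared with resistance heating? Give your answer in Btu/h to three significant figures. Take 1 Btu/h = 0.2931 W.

881000 Btu/h

In absolute terms T_C = 290.65 K and T_H = 349.85 K, so ΔT = 59.20 K.
COP_Carnot = T_H/ΔT = 349.85/59.20 = 5.910.
Resistance heating needs Ẇ_res = Q̇_H = 1060000 Btu/h; the reversible heat pump needs only Ẇ_hp = Q̇_H/COP = 179400 Btu/h.
Saving = 1060000 − 179400 = 880600 Btu/h.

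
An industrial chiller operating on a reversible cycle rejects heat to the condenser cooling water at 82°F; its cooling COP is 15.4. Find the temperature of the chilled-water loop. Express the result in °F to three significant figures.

49.0 °F

For a Carnot refrigerator COP_R = T_C/(T_H − T_C), so T_C = COP·T_H/(1 + COP).
With T_H = 300.93 K, T_C = 15.4 × 300.93/16.40 = 282.58 K.
Converting, 282.58 K = 48.97°F.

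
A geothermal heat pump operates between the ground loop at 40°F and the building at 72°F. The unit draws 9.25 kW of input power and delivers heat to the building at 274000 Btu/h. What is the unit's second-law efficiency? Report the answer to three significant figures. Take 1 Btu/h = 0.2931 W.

Converting, Q̇_H = 274000 Btu/h = 80.31 kW, so COP_actual = Q̇_H/Ẇ = 80.31/9.250 = 8.682.
In absolute terms T_C = 277.59 K and T_H = 295.37 K, so ΔT = 17.78 K.
COP_Carnot = T_H/ΔT = 295.37/17.78 = 16.61.
η_II = COP_actual/COP_Carnot = 8.682/16.61 = 0.5226.

0.523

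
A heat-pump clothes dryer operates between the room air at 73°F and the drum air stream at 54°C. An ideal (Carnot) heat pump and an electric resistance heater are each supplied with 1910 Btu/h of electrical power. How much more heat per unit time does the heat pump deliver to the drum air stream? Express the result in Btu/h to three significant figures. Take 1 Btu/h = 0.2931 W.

In absolute terms T_C = 295.93 K and T_H = 327.15 K, so ΔT = 31.22 K.
COP_Carnot = T_H/ΔT = 327.15/31.22 = 10.48.
The heat pump delivers Q̇_H = COP × Ẇ = 20010 Btu/h; the resistance heater delivers Ẇ = 1910 Btu/h.
Extra = (COP − 1)·Ẇ = 18100 Btu/h.

18100 Btu/h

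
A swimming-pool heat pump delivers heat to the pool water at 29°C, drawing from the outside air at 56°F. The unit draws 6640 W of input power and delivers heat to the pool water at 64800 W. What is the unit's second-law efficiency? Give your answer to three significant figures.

COP_actual = Q̇_H/Ẇ = 64800/6640 = 9.759.
In absolute terms T_C = 286.48 K and T_H = 302.15 K, so ΔT = 15.67 K.
COP_Carnot = T_H/ΔT = 302.15/15.67 = 19.29.
η_II = COP_actual/COP_Carnot = 9.759/19.29 = 0.5060.

0.506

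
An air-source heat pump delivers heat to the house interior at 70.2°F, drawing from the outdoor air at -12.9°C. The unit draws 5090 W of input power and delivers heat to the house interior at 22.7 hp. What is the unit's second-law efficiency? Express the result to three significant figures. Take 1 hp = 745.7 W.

0.385

Converting, Q̇_H = 22.70 hp = 16930 W, so COP_actual = Q̇_H/Ẇ = 16930/5090 = 3.326.
In absolute terms T_C = 260.25 K and T_H = 294.37 K, so ΔT = 34.12 K.
COP_Carnot = T_H/ΔT = 294.37/34.12 = 8.627.
η_II = COP_actual/COP_Carnot = 3.326/8.627 = 0.3855.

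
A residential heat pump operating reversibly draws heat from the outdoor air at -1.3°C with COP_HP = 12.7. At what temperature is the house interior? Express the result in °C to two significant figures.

COP_HP = T_H/(T_H − T_C) rearranges to T_H = COP·T_C/(COP − 1).
With T_C = 271.85 K, T_H = 12.7 × 271.85/11.70 = 295.09 K.
Converting, 295.09 K = 21.94°C.

22 °C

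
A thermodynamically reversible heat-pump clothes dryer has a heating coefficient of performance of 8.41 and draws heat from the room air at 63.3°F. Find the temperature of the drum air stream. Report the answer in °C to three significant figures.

56.6 °C

COP_HP = T_H/(T_H − T_C) rearranges to T_H = COP·T_C/(COP − 1).
With T_C = 290.54 K, T_H = 8.41 × 290.54/7.410 = 329.75 K.
Converting, 329.75 K = 56.60°C.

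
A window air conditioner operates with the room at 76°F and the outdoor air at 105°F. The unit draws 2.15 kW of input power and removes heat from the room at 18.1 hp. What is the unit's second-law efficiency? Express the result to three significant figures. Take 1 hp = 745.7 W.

0.340

Converting, Q̇_C = 18.10 hp = 13.50 kW, so COP_actual = Q̇_C/Ẇ = 13.50/2.150 = 6.278.
In absolute terms T_C = 297.59 K and T_H = 313.71 K, so ΔT = 16.11 K.
COP_Carnot = T_C/ΔT = 297.59/16.11 = 18.47.
η_II = COP_actual/COP_Carnot = 6.278/18.47 = 0.3399.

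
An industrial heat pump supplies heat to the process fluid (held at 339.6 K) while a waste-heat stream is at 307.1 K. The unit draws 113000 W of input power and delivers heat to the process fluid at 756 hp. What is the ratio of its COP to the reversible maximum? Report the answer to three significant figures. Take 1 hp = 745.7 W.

Converting, Q̇_H = 756.0 hp = 563700 W, so COP_actual = Q̇_H/Ẇ = 563700/113000 = 4.989.
The reservoir spacing is ΔT = 339.6 − 307.1 = 32.50 K.
COP_Carnot = T_H/ΔT = 339.60/32.50 = 10.45.
η_II = COP_actual/COP_Carnot = 4.989/10.45 = 0.4774.

0.477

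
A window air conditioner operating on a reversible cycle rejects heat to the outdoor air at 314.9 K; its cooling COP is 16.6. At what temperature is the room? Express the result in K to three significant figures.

297 K

For a Carnot refrigerator COP_R = T_C/(T_H − T_C), so T_C = COP·T_H/(1 + COP).
With T_H = 314.90 K, T_C = 16.6 × 314.90/17.60 = 297.01 K.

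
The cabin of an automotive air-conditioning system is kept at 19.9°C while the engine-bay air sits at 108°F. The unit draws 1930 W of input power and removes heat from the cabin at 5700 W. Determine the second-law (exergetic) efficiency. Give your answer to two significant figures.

0.22

COP_actual = Q̇_C/Ẇ = 5700/1930 = 2.953.
In absolute terms T_C = 293.05 K and T_H = 315.37 K, so ΔT = 22.32 K.
COP_Carnot = T_C/ΔT = 293.05/22.32 = 13.13.
η_II = COP_actual/COP_Carnot = 2.953/13.13 = 0.2250.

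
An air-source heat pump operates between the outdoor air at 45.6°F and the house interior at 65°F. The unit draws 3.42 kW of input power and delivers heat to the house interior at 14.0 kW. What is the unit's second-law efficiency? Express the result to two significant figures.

0.15

COP_actual = Q̇_H/Ẇ = 14.00/3.420 = 4.094.
In absolute terms T_C = 280.71 K and T_H = 291.48 K, so ΔT = 10.78 K.
COP_Carnot = T_H/ΔT = 291.48/10.78 = 27.04.
η_II = COP_actual/COP_Carnot = 4.094/27.04 = 0.1514.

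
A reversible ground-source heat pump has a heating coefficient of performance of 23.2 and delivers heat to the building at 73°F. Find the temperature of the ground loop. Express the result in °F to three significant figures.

50.0 °F

COP_HP = T_H/(T_H − T_C) gives T_H − T_C = T_H/COP.
With T_H = 295.93 K, T_C = 295.93 × (1 − 1/23.2) = 283.17 K.
Converting, 283.17 K = 50.04°F.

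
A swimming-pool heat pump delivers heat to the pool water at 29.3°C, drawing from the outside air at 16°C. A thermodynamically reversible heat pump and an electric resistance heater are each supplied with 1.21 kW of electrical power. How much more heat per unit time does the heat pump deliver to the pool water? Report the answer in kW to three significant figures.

26.3 kW

In absolute terms T_C = 289.15 K and T_H = 302.45 K, so ΔT = 13.30 K.
COP_Carnot = T_H/ΔT = 302.45/13.30 = 22.74.
The heat pump delivers Q̇_H = COP × Ẇ = 27.52 kW; the resistance heater delivers Ẇ = 1.210 kW.
Extra = (COP − 1)·Ẇ = 26.31 kW.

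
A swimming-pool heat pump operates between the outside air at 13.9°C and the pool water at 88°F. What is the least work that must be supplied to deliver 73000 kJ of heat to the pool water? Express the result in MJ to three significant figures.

4.13 MJ

In absolute terms T_C = 287.05 K and T_H = 304.26 K, so ΔT = 17.21 K.
The reversible limit is COP_HP = T_H/ΔT = 17.68, so W_min = Q_H/COP = Q_H·ΔT/T_H.
W_min = 73000 × 17.21/304.26 = 4129 kJ = 4.129 MJ.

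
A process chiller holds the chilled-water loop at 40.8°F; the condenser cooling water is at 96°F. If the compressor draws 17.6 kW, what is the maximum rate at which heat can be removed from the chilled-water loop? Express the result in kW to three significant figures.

In absolute terms T_C = 278.04 K and T_H = 308.71 K, so ΔT = 30.67 K.
COP_Carnot = T_C/ΔT = 278.04/30.67 = 9.066.
Q̇_max = COP_Carnot × Ẇ = 9.066 × 17.60 kW = 159.6 kW.

160 kW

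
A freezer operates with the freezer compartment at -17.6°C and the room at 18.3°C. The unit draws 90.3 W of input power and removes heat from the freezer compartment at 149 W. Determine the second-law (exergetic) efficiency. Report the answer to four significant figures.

0.2318

COP_actual = Q̇_C/Ẇ = 149.0/90.30 = 1.650.
In absolute terms T_C = 255.55 K and T_H = 291.45 K, so ΔT = 35.90 K.
COP_Carnot = T_C/ΔT = 255.55/35.90 = 7.118.
η_II = COP_actual/COP_Carnot = 1.650/7.118 = 0.2318.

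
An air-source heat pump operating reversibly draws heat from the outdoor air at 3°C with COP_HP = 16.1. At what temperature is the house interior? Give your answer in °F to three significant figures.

COP_HP = T_H/(T_H − T_C) rearranges to T_H = COP·T_C/(COP − 1).
With T_C = 276.15 K, T_H = 16.1 × 276.15/15.10 = 294.44 K.
Converting, 294.44 K = 70.32°F.

70.3 °F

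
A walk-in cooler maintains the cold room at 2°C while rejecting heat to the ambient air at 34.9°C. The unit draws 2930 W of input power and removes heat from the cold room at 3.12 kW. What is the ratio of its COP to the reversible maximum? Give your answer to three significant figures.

Converting, Q̇_C = 3.120 kW = 3120 W, so COP_actual = Q̇_C/Ẇ = 3120/2930 = 1.065.
In absolute terms T_C = 275.15 K and T_H = 308.05 K, so ΔT = 32.90 K.
COP_Carnot = T_C/ΔT = 275.15/32.90 = 8.363.
η_II = COP_actual/COP_Carnot = 1.065/8.363 = 0.1273.

0.127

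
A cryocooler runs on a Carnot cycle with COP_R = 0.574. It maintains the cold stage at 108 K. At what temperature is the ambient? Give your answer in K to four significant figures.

COP_R = T_C/(T_H − T_C) gives T_H − T_C = T_C/COP.
With T_C = 108.00 K, T_H = 108.00 × (1 + 1/0.574) = 296.15 K.

296.2 K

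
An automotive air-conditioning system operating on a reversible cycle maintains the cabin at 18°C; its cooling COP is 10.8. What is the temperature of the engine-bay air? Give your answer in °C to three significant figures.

45.0 °C

COP_R = T_C/(T_H − T_C) gives T_H − T_C = T_C/COP.
With T_C = 291.15 K, T_H = 291.15 × (1 + 1/10.8) = 318.11 K.
Converting, 318.11 K = 44.96°C.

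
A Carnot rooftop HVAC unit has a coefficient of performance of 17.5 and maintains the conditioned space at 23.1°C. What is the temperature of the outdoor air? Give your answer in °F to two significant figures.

COP_R = T_C/(T_H − T_C) gives T_H − T_C = T_C/COP.
With T_C = 296.25 K, T_H = 296.25 × (1 + 1/17.5) = 313.18 K.
Converting, 313.18 K = 104.05°F.

100 °F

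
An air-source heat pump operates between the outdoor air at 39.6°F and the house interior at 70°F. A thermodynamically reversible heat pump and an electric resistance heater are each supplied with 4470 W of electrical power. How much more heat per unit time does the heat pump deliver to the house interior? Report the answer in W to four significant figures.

In absolute terms T_C = 277.37 K and T_H = 294.26 K, so ΔT = 16.89 K.
COP_Carnot = T_H/ΔT = 294.26/16.89 = 17.42.
The heat pump delivers Q̇_H = COP × Ẇ = 77880 W; the resistance heater delivers Ẇ = 4470 W.
Extra = (COP − 1)·Ẇ = 73410 W.

73410 W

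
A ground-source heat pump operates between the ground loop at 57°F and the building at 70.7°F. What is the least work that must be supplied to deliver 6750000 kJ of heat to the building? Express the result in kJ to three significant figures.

174000 kJ

In absolute terms T_C = 287.04 K and T_H = 294.65 K, so ΔT = 7.611 K.
The reversible limit is COP_HP = T_H/ΔT = 38.71, so W_min = Q_H/COP = Q_H·ΔT/T_H.
W_min = 6750000 × 7.611/294.65 = 174400 kJ.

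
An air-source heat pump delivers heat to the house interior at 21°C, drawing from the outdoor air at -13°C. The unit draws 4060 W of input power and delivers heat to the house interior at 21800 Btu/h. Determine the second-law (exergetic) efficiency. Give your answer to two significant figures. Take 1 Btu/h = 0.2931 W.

0.18

Converting, Q̇_H = 21800 Btu/h = 6390 W, so COP_actual = Q̇_H/Ẇ = 6390/4060 = 1.574.
In absolute terms T_C = 260.15 K and T_H = 294.15 K, so ΔT = 34.00 K.
COP_Carnot = T_H/ΔT = 294.15/34.00 = 8.651.
η_II = COP_actual/COP_Carnot = 1.574/8.651 = 0.1819.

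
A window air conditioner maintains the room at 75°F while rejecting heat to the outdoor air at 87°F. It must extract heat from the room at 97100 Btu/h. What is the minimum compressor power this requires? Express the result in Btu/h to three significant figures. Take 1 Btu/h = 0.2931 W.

2180 Btu/h

In absolute terms T_C = 297.04 K and T_H = 303.71 K, so ΔT = 6.667 K.
COP_Carnot = T_C/ΔT = 297.04/6.667 = 44.56.
Ẇ_min = Q̇/COP_Carnot = 97100/44.56 = 2179 Btu/h.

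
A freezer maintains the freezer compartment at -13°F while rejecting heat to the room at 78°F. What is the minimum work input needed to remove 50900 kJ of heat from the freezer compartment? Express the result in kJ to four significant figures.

In absolute terms T_C = 248.15 K and T_H = 298.71 K, so ΔT = 50.56 K.
The reversible limit is COP_R = T_C/ΔT = 4.908, so W_min = Q_C/COP = Q_C·ΔT/T_C.
W_min = 50900 × 50.56/248.15 = 10370 kJ.

10370 kJ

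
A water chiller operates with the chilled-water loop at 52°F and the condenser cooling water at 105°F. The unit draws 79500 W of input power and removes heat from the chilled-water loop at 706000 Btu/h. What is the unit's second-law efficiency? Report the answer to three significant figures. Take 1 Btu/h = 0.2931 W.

Converting, Q̇_C = 706000 Btu/h = 206900 W, so COP_actual = Q̇_C/Ẇ = 206900/79500 = 2.603.
In absolute terms T_C = 284.26 K and T_H = 313.71 K, so ΔT = 29.44 K.
COP_Carnot = T_C/ΔT = 284.26/29.44 = 9.654.
η_II = COP_actual/COP_Carnot = 2.603/9.654 = 0.2696.

0.270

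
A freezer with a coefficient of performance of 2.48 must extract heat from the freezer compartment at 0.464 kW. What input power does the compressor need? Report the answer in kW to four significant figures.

0.1871 kW

Ẇ = Q̇_C/COP = 0.4640/2.48 = 0.1871 kW.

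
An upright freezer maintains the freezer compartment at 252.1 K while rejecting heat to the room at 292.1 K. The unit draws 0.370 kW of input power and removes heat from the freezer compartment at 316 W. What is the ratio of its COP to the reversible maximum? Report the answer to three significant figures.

Converting, Q̇_C = 316.0 W = 0.3160 kW, so COP_actual = Q̇_C/Ẇ = 0.3160/0.3700 = 0.8541.
The reservoir spacing is ΔT = 292.1 − 252.1 = 40.00 K.
COP_Carnot = T_C/ΔT = 252.10/40.00 = 6.303.
η_II = COP_actual/COP_Carnot = 0.8541/6.303 = 0.1355.

0.136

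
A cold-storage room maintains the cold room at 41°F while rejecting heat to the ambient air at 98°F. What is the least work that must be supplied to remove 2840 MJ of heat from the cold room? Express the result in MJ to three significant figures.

In absolute terms T_C = 278.15 K and T_H = 309.82 K, so ΔT = 31.67 K.
The reversible limit is COP_R = T_C/ΔT = 8.784, so W_min = Q_C/COP = Q_C·ΔT/T_C.
W_min = 2840 × 31.67/278.15 = 323.3 MJ.

323 MJ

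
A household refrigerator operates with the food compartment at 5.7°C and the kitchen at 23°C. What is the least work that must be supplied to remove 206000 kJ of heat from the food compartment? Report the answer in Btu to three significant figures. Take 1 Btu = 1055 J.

In absolute terms T_C = 278.85 K and T_H = 296.15 K, so ΔT = 17.30 K.
The reversible limit is COP_R = T_C/ΔT = 16.12, so W_min = Q_C/COP = Q_C·ΔT/T_C.
W_min = 206000 × 17.30/278.85 = 12780 kJ = 12110 Btu.

12100 Btu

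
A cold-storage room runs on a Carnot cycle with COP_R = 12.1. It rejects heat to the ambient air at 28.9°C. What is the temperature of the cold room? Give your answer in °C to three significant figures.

5.84 °C

For a Carnot refrigerator COP_R = T_C/(T_H − T_C), so T_C = COP·T_H/(1 + COP).
With T_H = 302.05 K, T_C = 12.1 × 302.05/13.10 = 278.99 K.
Converting, 278.99 K = 5.84°C.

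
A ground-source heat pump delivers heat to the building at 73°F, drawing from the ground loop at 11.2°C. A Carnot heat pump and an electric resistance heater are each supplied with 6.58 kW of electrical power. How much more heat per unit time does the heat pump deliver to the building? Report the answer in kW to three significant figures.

In absolute terms T_C = 284.35 K and T_H = 295.93 K, so ΔT = 11.58 K.
COP_Carnot = T_H/ΔT = 295.93/11.58 = 25.56.
The heat pump delivers Q̇_H = COP × Ẇ = 168.2 kW; the resistance heater delivers Ẇ = 6.580 kW.
Extra = (COP − 1)·Ẇ = 161.6 kW.

162 kW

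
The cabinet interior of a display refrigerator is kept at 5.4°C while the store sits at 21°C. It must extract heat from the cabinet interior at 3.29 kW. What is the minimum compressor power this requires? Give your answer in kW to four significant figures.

In absolute terms T_C = 278.55 K and T_H = 294.15 K, so ΔT = 15.60 K.
COP_Carnot = T_C/ΔT = 278.55/15.60 = 17.86.
Ẇ_min = Q̇/COP_Carnot = 3.290/17.86 = 0.1843 kW.

0.1843 kW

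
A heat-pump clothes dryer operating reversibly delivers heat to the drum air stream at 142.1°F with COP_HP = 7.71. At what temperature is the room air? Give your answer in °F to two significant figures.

64 °F

COP_HP = T_H/(T_H − T_C) gives T_H − T_C = T_H/COP.
With T_H = 334.32 K, T_C = 334.32 × (1 − 1/7.71) = 290.96 K.
Converting, 290.96 K = 64.05°F.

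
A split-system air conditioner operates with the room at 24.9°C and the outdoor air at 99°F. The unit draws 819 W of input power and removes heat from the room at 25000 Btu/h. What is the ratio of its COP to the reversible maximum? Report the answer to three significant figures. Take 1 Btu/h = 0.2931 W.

0.370

Converting, Q̇_C = 25000 Btu/h = 7328 W, so COP_actual = Q̇_C/Ẇ = 7328/819.0 = 8.947.
In absolute terms T_C = 298.05 K and T_H = 310.37 K, so ΔT = 12.32 K.
COP_Carnot = T_C/ΔT = 298.05/12.32 = 24.19.
η_II = COP_actual/COP_Carnot = 8.947/24.19 = 0.3699.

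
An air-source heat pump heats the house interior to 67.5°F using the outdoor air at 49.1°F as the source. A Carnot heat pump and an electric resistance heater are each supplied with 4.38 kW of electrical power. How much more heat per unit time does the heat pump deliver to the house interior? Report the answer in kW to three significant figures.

121 kW

In absolute terms T_C = 282.65 K and T_H = 292.87 K, so ΔT = 10.22 K.
COP_Carnot = T_H/ΔT = 292.87/10.22 = 28.65.
The heat pump delivers Q̇_H = COP × Ẇ = 125.5 kW; the resistance heater delivers Ẇ = 4.380 kW.
Extra = (COP − 1)·Ẇ = 121.1 kW.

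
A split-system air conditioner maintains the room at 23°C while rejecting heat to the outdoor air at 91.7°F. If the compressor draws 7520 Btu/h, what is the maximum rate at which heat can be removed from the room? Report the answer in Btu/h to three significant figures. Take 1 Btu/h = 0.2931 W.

219000 Btu/h

In absolute terms T_C = 296.15 K and T_H = 306.32 K, so ΔT = 10.17 K.
COP_Carnot = T_C/ΔT = 296.15/10.17 = 29.13.
Q̇_max = COP_Carnot × Ẇ = 29.13 × 7520 Btu/h = 219100 Btu/h.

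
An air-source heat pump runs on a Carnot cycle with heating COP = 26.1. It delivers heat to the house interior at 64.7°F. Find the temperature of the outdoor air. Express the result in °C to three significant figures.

COP_HP = T_H/(T_H − T_C) gives T_H − T_C = T_H/COP.
With T_H = 291.32 K, T_C = 291.32 × (1 − 1/26.1) = 280.16 K.
Converting, 280.16 K = 7.01°C.

7.01 °C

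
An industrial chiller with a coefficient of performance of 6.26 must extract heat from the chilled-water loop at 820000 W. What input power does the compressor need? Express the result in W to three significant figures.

Ẇ = Q̇_C/COP = 820000/6.26 = 131000 W.

131000 W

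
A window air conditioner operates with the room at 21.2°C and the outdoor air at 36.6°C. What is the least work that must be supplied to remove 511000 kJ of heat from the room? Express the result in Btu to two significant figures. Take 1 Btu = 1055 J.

25000 Btu

In absolute terms T_C = 294.35 K and T_H = 309.75 K, so ΔT = 15.40 K.
The reversible limit is COP_R = T_C/ΔT = 19.11, so W_min = Q_C/COP = Q_C·ΔT/T_C.
W_min = 511000 × 15.40/294.35 = 26730 kJ = 25340 Btu.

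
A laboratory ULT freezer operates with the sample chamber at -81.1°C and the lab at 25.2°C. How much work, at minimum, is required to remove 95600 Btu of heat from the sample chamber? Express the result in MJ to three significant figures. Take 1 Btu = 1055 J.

In absolute terms T_C = 192.05 K and T_H = 298.35 K, so ΔT = 106.3 K.
The reversible limit is COP_R = T_C/ΔT = 1.807, so W_min = Q_C/COP = Q_C·ΔT/T_C.
W_min = 95600 × 106.3/192.05 = 52910 Btu = 55.83 MJ.

55.8 MJ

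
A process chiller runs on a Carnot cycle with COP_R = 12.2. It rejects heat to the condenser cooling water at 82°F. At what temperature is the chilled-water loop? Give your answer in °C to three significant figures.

4.98 °C

For a Carnot refrigerator COP_R = T_C/(T_H − T_C), so T_C = COP·T_H/(1 + COP).
With T_H = 300.93 K, T_C = 12.2 × 300.93/13.20 = 278.13 K.
Converting, 278.13 K = 4.98°C.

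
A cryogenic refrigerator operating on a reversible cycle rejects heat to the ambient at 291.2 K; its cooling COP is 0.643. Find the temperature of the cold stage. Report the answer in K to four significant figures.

For a Carnot refrigerator COP_R = T_C/(T_H − T_C), so T_C = COP·T_H/(1 + COP).
With T_H = 291.20 K, T_C = 0.643 × 291.20/1.643 = 113.96 K.

114.0 K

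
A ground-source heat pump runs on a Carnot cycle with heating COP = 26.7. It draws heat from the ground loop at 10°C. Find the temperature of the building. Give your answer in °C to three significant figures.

COP_HP = T_H/(T_H − T_C) rearranges to T_H = COP·T_C/(COP − 1).
With T_C = 283.15 K, T_H = 26.7 × 283.15/25.70 = 294.17 K.
Converting, 294.17 K = 21.02°C.

21.0 °C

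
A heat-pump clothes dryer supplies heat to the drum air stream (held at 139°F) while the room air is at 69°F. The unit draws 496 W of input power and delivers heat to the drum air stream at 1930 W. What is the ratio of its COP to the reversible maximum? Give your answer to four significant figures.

0.4550

COP_actual = Q̇_H/Ẇ = 1930/496.0 = 3.891.
In absolute terms T_C = 293.71 K and T_H = 332.59 K, so ΔT = 38.89 K.
COP_Carnot = T_H/ΔT = 332.59/38.89 = 8.552.
η_II = COP_actual/COP_Carnot = 3.891/8.552 = 0.4550.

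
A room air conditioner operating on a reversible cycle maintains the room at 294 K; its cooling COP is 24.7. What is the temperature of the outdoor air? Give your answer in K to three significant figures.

306 K

COP_R = T_C/(T_H − T_C) gives T_H − T_C = T_C/COP.
With T_C = 294.00 K, T_H = 294.00 × (1 + 1/24.7) = 305.90 K.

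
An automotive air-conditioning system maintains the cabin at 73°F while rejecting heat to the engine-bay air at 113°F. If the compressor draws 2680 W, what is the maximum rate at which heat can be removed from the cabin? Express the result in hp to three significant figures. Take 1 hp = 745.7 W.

In absolute terms T_C = 295.93 K and T_H = 318.15 K, so ΔT = 22.22 K.
COP_Carnot = T_C/ΔT = 295.93/22.22 = 13.32.
Q̇_max = COP_Carnot × Ẇ = 13.32 × 2680 W = 35690 W = 47.86 hp.

47.9 hp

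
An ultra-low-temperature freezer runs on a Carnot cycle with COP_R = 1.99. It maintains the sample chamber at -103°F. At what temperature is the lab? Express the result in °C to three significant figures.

COP_R = T_C/(T_H − T_C) gives T_H − T_C = T_C/COP.
With T_C = 198.15 K, T_H = 198.15 × (1 + 1/1.99) = 297.72 K.
Converting, 297.72 K = 24.57°C.

24.6 °C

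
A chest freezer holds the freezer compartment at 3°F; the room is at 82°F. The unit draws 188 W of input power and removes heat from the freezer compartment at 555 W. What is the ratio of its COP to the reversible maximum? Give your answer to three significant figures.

COP_actual = Q̇_C/Ẇ = 555.0/188.0 = 2.952.
In absolute terms T_C = 257.04 K and T_H = 300.93 K, so ΔT = 43.89 K.
COP_Carnot = T_C/ΔT = 257.04/43.89 = 5.857.
η_II = COP_actual/COP_Carnot = 2.952/5.857 = 0.5041.

0.504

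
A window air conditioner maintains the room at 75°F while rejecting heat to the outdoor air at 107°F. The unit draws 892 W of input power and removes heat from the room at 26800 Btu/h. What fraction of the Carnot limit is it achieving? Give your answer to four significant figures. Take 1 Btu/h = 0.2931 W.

Converting, Q̇_C = 26800 Btu/h = 7855 W, so COP_actual = Q̇_C/Ẇ = 7855/892.0 = 8.806.
In absolute terms T_C = 297.04 K and T_H = 314.82 K, so ΔT = 17.78 K.
COP_Carnot = T_C/ΔT = 297.04/17.78 = 16.71.
η_II = COP_actual/COP_Carnot = 8.806/16.71 = 0.5270.

0.5270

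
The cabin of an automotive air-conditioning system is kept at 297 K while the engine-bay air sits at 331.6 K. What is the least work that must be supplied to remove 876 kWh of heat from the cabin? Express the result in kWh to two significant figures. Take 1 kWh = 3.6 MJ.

100 kWh

The reservoir spacing is ΔT = 331.6 − 297 = 34.60 K.
The reversible limit is COP_R = T_C/ΔT = 8.584, so W_min = Q_C/COP = Q_C·ΔT/T_C.
W_min = 876.0 × 34.60/297.00 = 102.1 kWh.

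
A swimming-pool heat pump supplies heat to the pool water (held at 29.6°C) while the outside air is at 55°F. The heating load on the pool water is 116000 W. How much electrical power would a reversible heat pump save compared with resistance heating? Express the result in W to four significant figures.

In absolute terms T_C = 285.93 K and T_H = 302.75 K, so ΔT = 16.82 K.
COP_Carnot = T_H/ΔT = 302.75/16.82 = 18.00.
Resistance heating needs Ẇ_res = Q̇_H = 116000 W; the reversible heat pump needs only Ẇ_hp = Q̇_H/COP = 6446 W.
Saving = 116000 − 6446 = 109600 W.

109600 W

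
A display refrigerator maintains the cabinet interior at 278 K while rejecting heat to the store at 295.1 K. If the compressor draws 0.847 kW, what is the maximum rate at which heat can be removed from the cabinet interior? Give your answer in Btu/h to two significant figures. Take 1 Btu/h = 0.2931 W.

47000 Btu/h

The reservoir spacing is ΔT = 295.1 − 278 = 17.10 K.
COP_Carnot = T_C/ΔT = 278.00/17.10 = 16.26.
Q̇_max = COP_Carnot × Ẇ = 16.26 × 0.8470 kW = 13.77 kW = 46980 Btu/h.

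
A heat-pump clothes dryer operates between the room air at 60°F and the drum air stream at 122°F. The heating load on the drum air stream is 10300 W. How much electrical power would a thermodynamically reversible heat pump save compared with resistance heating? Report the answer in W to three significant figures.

9200 W

In absolute terms T_C = 288.71 K and T_H = 323.15 K, so ΔT = 34.44 K.
COP_Carnot = T_H/ΔT = 323.15/34.44 = 9.382.
Resistance heating needs Ẇ_res = Q̇_H = 10300 W; the reversible heat pump needs only Ẇ_hp = Q̇_H/COP = 1098 W.
Saving = 10300 − 1098 = 9202 W.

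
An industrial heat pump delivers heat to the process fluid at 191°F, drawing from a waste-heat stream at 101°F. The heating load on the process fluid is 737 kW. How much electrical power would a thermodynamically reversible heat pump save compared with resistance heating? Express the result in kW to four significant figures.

In absolute terms T_C = 311.48 K and T_H = 361.48 K, so ΔT = 50.00 K.
COP_Carnot = T_H/ΔT = 361.48/50.00 = 7.230.
Resistance heating needs Ẇ_res = Q̇_H = 737.0 kW; the reversible heat pump needs only Ẇ_hp = Q̇_H/COP = 101.9 kW.
Saving = 737.0 − 101.9 = 635.1 kW.

635.1 kW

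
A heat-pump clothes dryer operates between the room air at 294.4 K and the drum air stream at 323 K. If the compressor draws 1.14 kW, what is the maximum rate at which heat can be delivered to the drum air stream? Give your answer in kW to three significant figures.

The reservoir spacing is ΔT = 323 − 294.4 = 28.60 K.
COP_Carnot = T_H/ΔT = 323.00/28.60 = 11.29.
Q̇_max = COP_Carnot × Ẇ = 11.29 × 1.140 kW = 12.87 kW.

12.9 kW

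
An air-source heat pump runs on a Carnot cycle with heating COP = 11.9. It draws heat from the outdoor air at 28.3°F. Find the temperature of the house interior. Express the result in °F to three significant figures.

73.1 °F

COP_HP = T_H/(T_H − T_C) rearranges to T_H = COP·T_C/(COP − 1).
With T_C = 271.09 K, T_H = 11.9 × 271.09/10.90 = 295.97 K.
Converting, 295.97 K = 73.07°F.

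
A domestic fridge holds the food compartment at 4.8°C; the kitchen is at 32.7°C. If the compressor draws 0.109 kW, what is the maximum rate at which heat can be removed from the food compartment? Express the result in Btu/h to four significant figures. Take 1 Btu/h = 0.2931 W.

3705 Btu/h

In absolute terms T_C = 277.95 K and T_H = 305.85 K, so ΔT = 27.90 K.
COP_Carnot = T_C/ΔT = 277.95/27.90 = 9.962.
Q̇_max = COP_Carnot × Ẇ = 9.962 × 0.1090 kW = 1.086 kW = 3705 Btu/h.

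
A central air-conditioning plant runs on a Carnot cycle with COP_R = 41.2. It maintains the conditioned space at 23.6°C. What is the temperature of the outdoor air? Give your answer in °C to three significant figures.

COP_R = T_C/(T_H − T_C) gives T_H − T_C = T_C/COP.
With T_C = 296.75 K, T_H = 296.75 × (1 + 1/41.2) = 303.95 K.
Converting, 303.95 K = 30.80°C.

30.8 °C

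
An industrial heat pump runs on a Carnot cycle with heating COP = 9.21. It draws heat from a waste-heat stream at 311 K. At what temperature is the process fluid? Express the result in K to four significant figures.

348.9 K

COP_HP = T_H/(T_H − T_C) rearranges to T_H = COP·T_C/(COP − 1).
With T_C = 311.00 K, T_H = 9.21 × 311.00/8.210 = 348.88 K.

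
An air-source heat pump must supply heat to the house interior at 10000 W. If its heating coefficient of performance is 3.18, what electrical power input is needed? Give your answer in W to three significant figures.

Ẇ = Q̇_H/COP_HP = 10000/3.18 = 3145 W.

3140 W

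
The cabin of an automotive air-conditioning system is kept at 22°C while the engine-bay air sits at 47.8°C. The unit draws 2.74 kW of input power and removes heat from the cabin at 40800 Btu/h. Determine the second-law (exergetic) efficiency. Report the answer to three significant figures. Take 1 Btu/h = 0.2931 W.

Converting, Q̇_C = 40800 Btu/h = 11.96 kW, so COP_actual = Q̇_C/Ẇ = 11.96/2.740 = 4.364.
In absolute terms T_C = 295.15 K and T_H = 320.95 K, so ΔT = 25.80 K.
COP_Carnot = T_C/ΔT = 295.15/25.80 = 11.44.
η_II = COP_actual/COP_Carnot = 4.364/11.44 = 0.3815.

0.382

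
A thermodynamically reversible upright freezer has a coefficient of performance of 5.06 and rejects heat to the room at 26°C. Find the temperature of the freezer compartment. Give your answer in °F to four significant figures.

For a Carnot refrigerator COP_R = T_C/(T_H − T_C), so T_C = COP·T_H/(1 + COP).
With T_H = 299.15 K, T_C = 5.06 × 299.15/6.060 = 249.79 K.
Converting, 249.79 K = -10.06°F.

-10.06 °F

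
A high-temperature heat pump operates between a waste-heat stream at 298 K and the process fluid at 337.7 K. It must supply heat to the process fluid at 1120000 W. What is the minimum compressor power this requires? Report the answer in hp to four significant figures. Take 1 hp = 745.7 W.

The reservoir spacing is ΔT = 337.7 − 298 = 39.70 K.
COP_Carnot = T_H/ΔT = 337.70/39.70 = 8.506.
Ẇ_min = Q̇/COP_Carnot = 1120000/8.506 = 131700 W = 176.6 hp.

176.6 hp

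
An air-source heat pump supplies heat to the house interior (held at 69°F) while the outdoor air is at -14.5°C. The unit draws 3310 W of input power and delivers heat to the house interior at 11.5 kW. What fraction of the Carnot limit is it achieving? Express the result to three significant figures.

Converting, Q̇_H = 11.50 kW = 11500 W, so COP_actual = Q̇_H/Ẇ = 11500/3310 = 3.474.
In absolute terms T_C = 258.65 K and T_H = 293.71 K, so ΔT = 35.06 K.
COP_Carnot = T_H/ΔT = 293.71/35.06 = 8.378.
η_II = COP_actual/COP_Carnot = 3.474/8.378 = 0.4147.

0.415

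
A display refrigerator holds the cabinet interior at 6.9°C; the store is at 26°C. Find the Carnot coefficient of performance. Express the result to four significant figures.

In absolute terms T_C = 280.05 K and T_H = 299.15 K, so ΔT = 19.10 K.
For a reversible cycle, COP_Carnot = T_C/ΔT = 280.05/19.10 = 14.66.

14.66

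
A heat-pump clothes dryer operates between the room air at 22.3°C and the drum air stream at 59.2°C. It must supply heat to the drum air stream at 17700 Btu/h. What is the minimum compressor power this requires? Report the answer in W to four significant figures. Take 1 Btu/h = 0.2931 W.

576.0 W

In absolute terms T_C = 295.45 K and T_H = 332.35 K, so ΔT = 36.90 K.
COP_Carnot = T_H/ΔT = 332.35/36.90 = 9.007.
Ẇ_min = Q̇/COP_Carnot = 17700/9.007 = 1965 Btu/h = 576.0 W.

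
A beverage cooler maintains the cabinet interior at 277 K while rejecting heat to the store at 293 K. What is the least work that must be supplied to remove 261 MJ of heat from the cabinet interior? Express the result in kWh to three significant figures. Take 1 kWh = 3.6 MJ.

The reservoir spacing is ΔT = 293 − 277 = 16.00 K.
The reversible limit is COP_R = T_C/ΔT = 17.31, so W_min = Q_C/COP = Q_C·ΔT/T_C.
W_min = 261.0 × 16.00/277.00 = 15.08 MJ = 4.188 kWh.

4.19 kWh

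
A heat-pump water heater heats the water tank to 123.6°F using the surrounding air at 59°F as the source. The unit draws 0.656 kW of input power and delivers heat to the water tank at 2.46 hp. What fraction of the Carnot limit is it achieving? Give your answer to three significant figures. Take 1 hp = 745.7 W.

0.310

Converting, Q̇_H = 2.460 hp = 1.834 kW, so COP_actual = Q̇_H/Ẇ = 1.834/0.6560 = 2.796.
In absolute terms T_C = 288.15 K and T_H = 324.04 K, so ΔT = 35.89 K.
COP_Carnot = T_H/ΔT = 324.04/35.89 = 9.029.
η_II = COP_actual/COP_Carnot = 2.796/9.029 = 0.3097.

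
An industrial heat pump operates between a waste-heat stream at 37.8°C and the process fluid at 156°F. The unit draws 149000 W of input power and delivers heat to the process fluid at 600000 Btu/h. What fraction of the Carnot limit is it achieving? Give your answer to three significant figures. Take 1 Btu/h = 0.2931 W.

Converting, Q̇_H = 600000 Btu/h = 175900 W, so COP_actual = Q̇_H/Ẇ = 175900/149000 = 1.180.
In absolute terms T_C = 310.95 K and T_H = 342.04 K, so ΔT = 31.09 K.
COP_Carnot = T_H/ΔT = 342.04/31.09 = 11.00.
η_II = COP_actual/COP_Carnot = 1.180/11.00 = 0.1073.

0.107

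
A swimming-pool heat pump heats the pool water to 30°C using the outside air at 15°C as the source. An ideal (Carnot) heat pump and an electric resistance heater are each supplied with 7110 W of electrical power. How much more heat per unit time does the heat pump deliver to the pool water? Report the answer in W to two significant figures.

In absolute terms T_C = 288.15 K and T_H = 303.15 K, so ΔT = 15.00 K.
COP_Carnot = T_H/ΔT = 303.15/15.00 = 20.21.
The heat pump delivers Q̇_H = COP × Ẇ = 143700 W; the resistance heater delivers Ẇ = 7110 W.
Extra = (COP − 1)·Ẇ = 136600 W.

140000 W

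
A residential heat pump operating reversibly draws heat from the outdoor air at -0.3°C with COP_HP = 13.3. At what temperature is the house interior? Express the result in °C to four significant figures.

21.88 °C

COP_HP = T_H/(T_H − T_C) rearranges to T_H = COP·T_C/(COP − 1).
With T_C = 272.85 K, T_H = 13.3 × 272.85/12.30 = 295.03 K.
Converting, 295.03 K = 21.88°C.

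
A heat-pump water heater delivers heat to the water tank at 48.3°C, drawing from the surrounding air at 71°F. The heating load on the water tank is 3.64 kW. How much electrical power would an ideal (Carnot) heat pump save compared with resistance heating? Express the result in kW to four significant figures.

In absolute terms T_C = 294.82 K and T_H = 321.45 K, so ΔT = 26.63 K.
COP_Carnot = T_H/ΔT = 321.45/26.63 = 12.07.
Resistance heating needs Ẇ_res = Q̇_H = 3.640 kW; the reversible heat pump needs only Ẇ_hp = Q̇_H/COP = 0.3016 kW.
Saving = 3.640 − 0.3016 = 3.338 kW.

3.338 kW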